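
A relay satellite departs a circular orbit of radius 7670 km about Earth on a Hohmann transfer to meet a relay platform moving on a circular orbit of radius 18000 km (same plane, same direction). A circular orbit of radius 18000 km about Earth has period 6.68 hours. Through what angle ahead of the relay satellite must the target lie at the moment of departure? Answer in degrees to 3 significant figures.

φ = 71.6°

From Kepler's third law T² = 4π²r³/μ at r = 18000 km, T = 6.68 hours = 6.68 × 3600 s = 24048 s: μ = 4π²r³/T² = 3.98125×10^5 km³/s².
The Hohmann ellipse has a_t = (r₁ + r₂)/2 = 12835 km.
The half-period of the transfer ellipse is t = π√(a_t³/μ) = 7240 s.
The target's mean motion on its circular orbit is ω₂ = √(μ/r₂³) = 2.613×10^-4 rad/s.
Angle swept by the target during transfer: ω₂·t = 1.892 rad = 108.4°.
Arrival is 180° from departure on the ellipse, so φ = 180° − 108.4° = 71.6°.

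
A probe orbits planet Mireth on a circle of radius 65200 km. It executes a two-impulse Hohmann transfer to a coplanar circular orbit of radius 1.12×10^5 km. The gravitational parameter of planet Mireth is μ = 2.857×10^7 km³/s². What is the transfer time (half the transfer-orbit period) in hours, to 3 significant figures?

Semi-major axis of the transfer orbit: a_t = (65200 + 1.120×10^5)/2 = 88600 km.
Transfer time t = π√(a_t³/μ) = π√((88600)³ / 2.857×10^7) = 15500 s.
Converting: 15500 s ÷ 3600 s/hour = 4.31 hours.

t = 4.31 hours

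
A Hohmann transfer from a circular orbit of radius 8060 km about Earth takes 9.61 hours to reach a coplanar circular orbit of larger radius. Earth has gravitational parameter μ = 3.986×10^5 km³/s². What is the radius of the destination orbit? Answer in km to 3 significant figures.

r₂ = 64800 km

Transfer time t = 9.61 hours = 34596 s, and t = π√(a_t³/μ).
So a_t = (μ t²/π²)^(1/3) = (3.986×10^5 × (34596)² / π²)^(1/3) = 36428 km.
Since a_t = (r₁ + r₂)/2, r₂ = 2a_t − r₁ = 2×36428 − 8060 = 64796 km.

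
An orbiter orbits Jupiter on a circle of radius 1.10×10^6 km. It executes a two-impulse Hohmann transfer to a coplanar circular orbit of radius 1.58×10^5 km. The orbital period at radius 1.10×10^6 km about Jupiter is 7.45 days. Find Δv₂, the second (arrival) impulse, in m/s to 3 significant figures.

From Kepler's third law T² = 4π²r³/μ at r = 1.10×10^6 km, T = 7.45 days = 7.45 × 86400 s = 6.4368×10^5 s: μ = 4π²r³/T² = 1.26823×10^8 km³/s².
Semi-major axis of the transfer orbit: a_t = (1.100×10^6 + 1.580×10^5)/2 = 6.290×10^5 km.
On the circular orbit at r = 1.580×10^5 km, v_c = √(μ/r) = 28.3316 km/s.
Vis-viva on the transfer ellipse at r = 1.580×10^5 km gives v_t = √[μ(2/r − 1/a_t)] = 37.4663 km/s.
Δv₂ = |v_t − v_c| = |37.4663 − 28.3316| = 9.135 km/s.

Δv₂ = 9130 m/s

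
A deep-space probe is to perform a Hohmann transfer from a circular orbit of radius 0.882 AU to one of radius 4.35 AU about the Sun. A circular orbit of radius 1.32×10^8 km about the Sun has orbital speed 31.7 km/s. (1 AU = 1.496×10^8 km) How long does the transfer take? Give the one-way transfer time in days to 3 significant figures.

From the circular-orbit relation v² = μ/r at r = 1.32×10^8 km: μ = v²r = (31.7)² × 1.32×10^8 = 1.32645×10^11 km³/s².
In km: r₁ = 0.882 × 1.496×10^8 = 1.319472×10^8 km; r₂ = 4.35 × 1.496×10^8 = 6.5076×10^8 km.
The Hohmann ellipse has a_t = (r₁ + r₂)/2 = 3.913536×10^8 km.
Half the transfer-orbit period gives t = π√(a_t³/μ) = 6.678×10^7 s.
Converting: 6.678×10^7 s ÷ 86400 s/day = 773 days.

t = 773 days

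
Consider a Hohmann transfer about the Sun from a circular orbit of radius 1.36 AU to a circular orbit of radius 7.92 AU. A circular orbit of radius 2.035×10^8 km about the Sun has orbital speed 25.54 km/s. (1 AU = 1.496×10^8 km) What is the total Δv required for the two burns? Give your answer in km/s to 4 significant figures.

Δv = 12.68 km/s

From the circular-orbit relation v² = μ/r at r = 2.035×10^8 km: μ = v²r = (25.54)² × 2.035×10^8 = 1.32741×10^11 km³/s².
In km: r₁ = 1.36 × 1.496×10^8 = 2.03456×10^8 km; r₂ = 7.92 × 1.496×10^8 = 1.184832×10^9 km.
Semi-major axis of the transfer orbit: a_t = (2.03456×10^8 + 1.184832×10^9)/2 = 6.94144×10^8 km.
At r₁ the circular-orbit speed is v₁ = √(μ/r₁) = 25.543 km/s.
Transfer-orbit speed at r₁ (v² = μ(2/r − 1/a)): v_p = √[μ(2/r₁ − 1/a_t)] = 33.371 km/s.
First burn Δv₁ = |v_p − v₁| = 7.828 km/s.
Circular speed at r₂: v₂ = √(μ/r₂) = 10.5846 km/s.
Transfer-orbit speed at r₂: v_a = √[μ(2/r₂ − 1/a_t)] = 5.73040 km/s.
Second burn Δv₂ = |v₂ − v_a| = 4.854 km/s.
Δv = Δv₁ + Δv₂ = 7.828 + 4.854 = 12.68 km/s.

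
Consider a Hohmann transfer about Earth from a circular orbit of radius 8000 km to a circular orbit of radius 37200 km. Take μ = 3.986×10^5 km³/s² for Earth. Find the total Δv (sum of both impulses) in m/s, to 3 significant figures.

Transfer-ellipse semi-major axis a_t = (r₁ + r₂)/2 = (8000 + 37200)/2 = 22600 km.
At r₁ the circular-orbit speed is v₁ = √(μ/r₁) = 7.059 km/s.
On the transfer ellipse at r₁, vis-viva gives v_p = √[μ(2/r₁ − 1/a_t)] = 9.056 km/s.
First burn Δv₁ = |v_p − v₁| = 1.997 km/s.
At r₂, v₂ = √(μ/r₂) = 3.2734 km/s.
Transfer-orbit speed at r₂: v_a = √[μ(2/r₂ − 1/a_t)] = 1.9475 km/s.
Second burn Δv₂ = |v₂ − v_a| = 1.326 km/s.
Δv = Δv₁ + Δv₂ = 1.997 + 1.326 = 3.323 km/s.

Δv = 3320 m/s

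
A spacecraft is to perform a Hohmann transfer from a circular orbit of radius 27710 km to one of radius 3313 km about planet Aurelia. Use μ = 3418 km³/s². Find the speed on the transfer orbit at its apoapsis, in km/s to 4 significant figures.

The Hohmann ellipse has a_t = (r₁ + r₂)/2 = 15511.5 km.
At apoapsis, r = 27710 km.
Vis-viva: v = √[μ(2/r − 1/a_t)] = √[3418 × (2/27710 − 1/15511.5)] = 0.1623 km/s.

v = 0.1623 km/s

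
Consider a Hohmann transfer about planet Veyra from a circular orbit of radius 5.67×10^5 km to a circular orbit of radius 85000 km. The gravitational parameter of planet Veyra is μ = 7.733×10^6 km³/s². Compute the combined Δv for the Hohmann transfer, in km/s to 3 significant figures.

The Hohmann ellipse has a_t = (r₁ + r₂)/2 = 3.260×10^5 km.
At r₁ the circular-orbit speed is v₁ = √(μ/r₁) = 3.693 km/s.
On the transfer ellipse at r₁, vis-viva equation gives v_a = √[μ(2/r₁ − 1/a_t)] = 1.886 km/s.
First burn Δv₁ = |v_a − v₁| = 1.807 km/s.
At r₂, v₂ = √(μ/r₂) = 9.5382 km/s.
Transfer-orbit speed at r₂: v_p = √[μ(2/r₂ − 1/a_t)] = 12.579 km/s.
Second burn Δv₂ = |v₂ − v_p| = 3.041 km/s.
Δv = Δv₁ + Δv₂ = 1.807 + 3.041 = 4.848 km/s.

Δv = 4.85 km/s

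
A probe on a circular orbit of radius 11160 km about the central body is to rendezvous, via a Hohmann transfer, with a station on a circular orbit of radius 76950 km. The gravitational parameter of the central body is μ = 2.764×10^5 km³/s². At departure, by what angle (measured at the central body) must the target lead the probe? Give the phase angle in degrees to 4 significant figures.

Semi-major axis of the transfer orbit: a_t = (11160 + 76950)/2 = 44055 km.
Transfer time t = π√(a_t³/μ) = 55255 s.
The target's mean motion on its circular orbit is ω₂ = √(μ/r₂³) = 2.4630×10^-5 rad/s.
Angle swept by the target during transfer: ω₂·t = 1.3609 rad = 77.97°.
The probe traverses 180° on the transfer ellipse, so the target must lead by 180° − 77.97° = 102.0°.

φ = 102.0°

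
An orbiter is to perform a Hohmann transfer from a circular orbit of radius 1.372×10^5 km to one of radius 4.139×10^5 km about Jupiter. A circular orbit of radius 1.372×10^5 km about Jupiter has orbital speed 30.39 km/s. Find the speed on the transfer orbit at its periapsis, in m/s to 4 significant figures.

v = 37250 m/s

From the circular-orbit relation v² = μ/r at r = 1.372×10^5 km: μ = v²r = (30.39)² × 1.372×10^5 = 1.26711×10^8 km³/s².
Semi-major axis of the transfer orbit: a_t = (1.372×10^5 + 4.139×10^5)/2 = 2.7555×10^5 km.
The periapsis of the transfer ellipse is at r = 1.372×10^5 km.
Applying v² = μ(2/r − 1/a_t): v = 37.25 km/s.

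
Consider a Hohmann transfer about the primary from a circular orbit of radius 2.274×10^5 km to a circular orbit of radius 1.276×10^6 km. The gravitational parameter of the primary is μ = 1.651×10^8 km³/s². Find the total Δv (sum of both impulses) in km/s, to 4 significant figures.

Δv = 13.28 km/s

Semi-major axis of the transfer orbit: a_t = (2.274×10^5 + 1.276×10^6)/2 = 7.517×10^5 km.
At r₁ the circular-orbit speed is v₁ = √(μ/r₁) = 26.945 km/s.
On the transfer ellipse at r₁, vis-viva gives v_p = √[μ(2/r₁ − 1/a_t)] = 35.106 km/s.
First burn Δv₁ = |v_p − v₁| = 8.161 km/s.
At r₂, v₂ = √(μ/r₂) = 11.375 km/s.
Transfer-orbit speed at r₂: v_a = √[μ(2/r₂ − 1/a_t)] = 6.2564 km/s.
Second burn Δv₂ = |v₂ − v_a| = 5.119 km/s.
Total Δv = Δv₁ + Δv₂ = 13.28 km/s.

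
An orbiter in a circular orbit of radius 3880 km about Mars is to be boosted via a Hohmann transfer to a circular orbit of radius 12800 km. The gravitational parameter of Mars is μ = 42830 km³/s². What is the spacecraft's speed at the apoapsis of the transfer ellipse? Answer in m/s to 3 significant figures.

Transfer-ellipse semi-major axis a_t = (r₁ + r₂)/2 = (3880 + 12800)/2 = 8340 km.
At apoapsis, r = 12800 km.
Applying v² = μ(2/r − 1/a_t): v = 1.248 km/s.

v = 1250 m/s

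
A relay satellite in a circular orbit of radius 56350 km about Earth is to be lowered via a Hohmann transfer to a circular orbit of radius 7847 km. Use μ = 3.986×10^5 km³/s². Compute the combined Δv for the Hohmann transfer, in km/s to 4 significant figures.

Δv = 3.661 km/s

Transfer-ellipse semi-major axis a_t = (r₁ + r₂)/2 = (56350 + 7847)/2 = 32098.5 km.
Circular speed at r₁: v₁ = √(μ/r₁) = √(3.986×10^5/56350) = 2.660 km/s.
Transfer-orbit speed at r₁ (v² = μ(2/r − 1/a)): v_a = √[μ(2/r₁ − 1/a_t)] = 1.315 km/s.
First burn Δv₁ = |v_a − v₁| = 1.345 km/s.
At r₂, v₂ = √(μ/r₂) = 7.127 km/s.
Transfer-orbit speed at r₂: v_p = √[μ(2/r₂ − 1/a_t)] = 9.443 km/s.
Second burn Δv₂ = |v₂ − v_p| = 2.316 km/s.
Total Δv = Δv₁ + Δv₂ = 3.661 km/s.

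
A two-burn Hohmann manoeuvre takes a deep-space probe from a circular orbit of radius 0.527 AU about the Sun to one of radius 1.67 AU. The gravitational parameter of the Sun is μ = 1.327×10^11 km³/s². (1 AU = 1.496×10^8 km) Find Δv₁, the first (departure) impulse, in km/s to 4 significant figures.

In km: r₁ = 0.527 × 1.496×10^8 = 7.88392×10^7 km; r₂ = 1.67 × 1.496×10^8 = 2.49832×10^8 km.
The Hohmann ellipse has a_t = (r₁ + r₂)/2 = 1.643356×10^8 km.
Circular speed at r = 7.88392×10^7 km: v_c = √(μ/r) = 41.026 km/s.
Transfer-orbit speed at the same r (vis-viva, a = a_t): v_t = √[μ(2/r − 1/a_t)] = 50.585 km/s.
Δv₁ = |v_t − v_c| = |50.585 − 41.026| = 9.559 km/s.

Δv₁ = 9.559 km/s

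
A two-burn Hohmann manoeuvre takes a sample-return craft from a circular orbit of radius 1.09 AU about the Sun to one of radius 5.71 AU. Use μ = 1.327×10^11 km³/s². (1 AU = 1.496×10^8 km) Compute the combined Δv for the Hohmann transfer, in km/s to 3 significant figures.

Δv = 13.8 km/s

In km: r₁ = 1.09 × 1.496×10^8 = 1.63064×10^8 km; r₂ = 5.71 × 1.496×10^8 = 8.54216×10^8 km.
Semi-major axis of the transfer orbit: a_t = (1.63064×10^8 + 8.54216×10^8)/2 = 5.0864×10^8 km.
At r₁ the circular-orbit speed is v₁ = √(μ/r₁) = 28.527 km/s.
Transfer-orbit speed at r₁ (vis-viva): v_p = √[μ(2/r₁ − 1/a_t)] = 36.969 km/s.
First burn Δv₁ = |v_p − v₁| = 8.442 km/s.
At r₂, v₂ = √(μ/r₂) = 12.464 km/s.
Transfer-orbit speed at r₂: v_a = √[μ(2/r₂ − 1/a_t)] = 7.0571 km/s.
Second burn Δv₂ = |v₂ − v_a| = 5.407 km/s.
Δv = Δv₁ + Δv₂ = 8.442 + 5.407 = 13.85 km/s.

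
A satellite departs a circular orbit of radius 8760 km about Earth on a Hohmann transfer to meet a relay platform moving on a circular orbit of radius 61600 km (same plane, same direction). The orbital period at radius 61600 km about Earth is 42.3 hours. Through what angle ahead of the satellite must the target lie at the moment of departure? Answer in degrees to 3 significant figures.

φ = 102°

From Kepler's third law T² = 4π²r³/μ at r = 61600 km, T = 42.3 hours = 42.3 × 3600 s = 1.5228×10^5 s: μ = 4π²r³/T² = 3.97939×10^5 km³/s².
Transfer-ellipse semi-major axis a_t = (r₁ + r₂)/2 = (8760 + 61600)/2 = 35180 km.
Transfer time t = π√(a_t³/μ) = 32860 s.
Target angular speed ω₂ = √(μ/r₂³) = 4.126×10^-5 rad/s.
Angle swept by the target during transfer: ω₂·t = 1.356 rad = 77.69°.
The satellite traverses 180° on the transfer ellipse, so the target must lead by 180° − 77.69° = 102°.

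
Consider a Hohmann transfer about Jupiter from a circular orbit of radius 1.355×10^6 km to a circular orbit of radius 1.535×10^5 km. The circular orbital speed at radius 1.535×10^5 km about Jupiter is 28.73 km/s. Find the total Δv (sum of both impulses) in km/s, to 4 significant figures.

Δv = 15.09 km/s

From the circular-orbit relation v² = μ/r at r = 1.535×10^5 km: μ = v²r = (28.73)² × 1.535×10^5 = 1.26701×10^8 km³/s².
The Hohmann ellipse has a_t = (r₁ + r₂)/2 = 7.5425×10^5 km.
At r₁ the circular-orbit speed is v₁ = √(μ/r₁) = 9.670 km/s.
Transfer-orbit speed at r₁ (vis-viva): v_a = √[μ(2/r₁ − 1/a_t)] = 4.362 km/s.
First burn Δv₁ = |v_a − v₁| = 5.308 km/s.
Circular speed at r₂: v₂ = √(μ/r₂) = 28.730 km/s.
Transfer-orbit speed at r₂: v_p = √[μ(2/r₂ − 1/a_t)] = 38.508 km/s.
Second burn Δv₂ = |v₂ − v_p| = 9.778 km/s.
Total Δv = Δv₁ + Δv₂ = 15.09 km/s.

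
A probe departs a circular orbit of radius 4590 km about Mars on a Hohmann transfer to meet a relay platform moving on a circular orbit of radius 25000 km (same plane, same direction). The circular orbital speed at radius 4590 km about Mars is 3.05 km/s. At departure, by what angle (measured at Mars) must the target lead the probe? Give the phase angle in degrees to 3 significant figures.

From the circular-orbit relation v² = μ/r at r = 4590 km: μ = v²r = (3.05)² × 4590 = 42698.5 km³/s².
The Hohmann ellipse has a_t = (r₁ + r₂)/2 = 14795 km.
The half-period of the transfer ellipse is t = π√(a_t³/μ) = 27360.0 s.
Target angular speed ω₂ = √(μ/r₂³) = 5.22753×10^-5 rad/s.
Angle swept by the target during transfer: ω₂·t = 1.43025 rad = 81.947°.
The probe traverses 180° on the transfer ellipse, so the target must lead by 180° − 81.947° = 98.1°.

φ = 98.1°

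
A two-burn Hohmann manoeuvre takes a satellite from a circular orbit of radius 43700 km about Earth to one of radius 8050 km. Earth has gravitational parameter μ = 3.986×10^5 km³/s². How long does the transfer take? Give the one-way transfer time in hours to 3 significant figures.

Transfer-ellipse semi-major axis a_t = (r₁ + r₂)/2 = (43700 + 8050)/2 = 25875 km.
Half the transfer-orbit period gives t = π√(a_t³/μ) = 20710 s.
Converting: 20710 s ÷ 3600 s/hour = 5.75 hours.

t = 5.75 hours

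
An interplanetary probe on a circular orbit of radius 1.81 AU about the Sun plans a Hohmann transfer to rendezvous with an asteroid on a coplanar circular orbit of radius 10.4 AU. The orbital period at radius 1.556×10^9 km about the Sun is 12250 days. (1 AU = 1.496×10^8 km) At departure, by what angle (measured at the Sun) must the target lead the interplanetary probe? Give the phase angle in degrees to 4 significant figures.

From Kepler's third law T² = 4π²r³/μ at r = 1.556×10^9 km, T = 12250 days = 12250 × 86400 s = 1.0584×10^9 s: μ = 4π²r³/T² = 1.32767×10^11 km³/s².
In km: r₁ = 1.81 × 1.496×10^8 = 2.70776×10^8 km; r₂ = 10.4 × 1.496×10^8 = 1.55584×10^9 km.
Semi-major axis of the transfer orbit: a_t = (2.70776×10^8 + 1.55584×10^9)/2 = 9.13308×10^8 km.
Transfer time t = π√(a_t³/μ) = 2.380×10^8 s.
The target's mean motion on its circular orbit is ω₂ = √(μ/r₂³) = 5.937×10^-9 rad/s.
Angle swept by the target during transfer: ω₂·t = 1.413 rad = 80.96°.
The interplanetary probe traverses 180° on the transfer ellipse, so the target must lead by 180° − 80.96° = 99.04°.

φ = 99.04°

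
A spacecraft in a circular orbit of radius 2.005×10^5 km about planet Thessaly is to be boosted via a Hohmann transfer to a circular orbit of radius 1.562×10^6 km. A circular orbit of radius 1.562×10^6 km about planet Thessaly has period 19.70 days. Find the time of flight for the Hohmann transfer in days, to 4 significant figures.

From Kepler's third law T² = 4π²r³/μ at r = 1.562×10^6 km, T = 19.70 days = 19.70 × 86400 s = 1.70208×10^6 s: μ = 4π²r³/T² = 5.19329×10^7 km³/s².
Semi-major axis of the transfer orbit: a_t = (2.005×10^5 + 1.562×10^6)/2 = 8.8125×10^5 km.
Half the transfer-orbit period gives t = π√(a_t³/μ) = 3.606×10^5 s.
Converting: 3.606×10^5 s ÷ 86400 s/day = 4.174 days.

t = 4.174 days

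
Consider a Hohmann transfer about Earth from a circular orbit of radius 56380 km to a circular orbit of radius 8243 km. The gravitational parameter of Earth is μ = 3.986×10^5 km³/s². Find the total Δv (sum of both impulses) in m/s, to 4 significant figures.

The Hohmann ellipse has a_t = (r₁ + r₂)/2 = 32311.5 km.
At r₁ the circular-orbit speed is v₁ = √(μ/r₁) = 2.659 km/s.
On the transfer ellipse at r₁, v² = μ(2/r − 1/a) gives v_a = √[μ(2/r₁ − 1/a_t)] = 1.343 km/s.
First burn Δv₁ = |v_a − v₁| = 1.316 km/s.
At r₂, v₂ = √(μ/r₂) = 6.954 km/s.
Transfer-orbit speed at r₂: v_p = √[μ(2/r₂ − 1/a_t)] = 9.186 km/s.
Second burn Δv₂ = |v₂ − v_p| = 2.232 km/s.
Δv = Δv₁ + Δv₂ = 1.316 + 2.232 = 3.548 km/s.

Δv = 3548 m/s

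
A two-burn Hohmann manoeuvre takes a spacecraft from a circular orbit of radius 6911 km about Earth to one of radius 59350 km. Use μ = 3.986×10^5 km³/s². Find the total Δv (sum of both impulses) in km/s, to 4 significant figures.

Δv = 3.978 km/s

The Hohmann ellipse has a_t = (r₁ + r₂)/2 = 33130.5 km.
At r₁ the circular-orbit speed is v₁ = √(μ/r₁) = 7.59448 km/s.
On the transfer ellipse at r₁, vis-viva equation gives v_p = √[μ(2/r₁ − 1/a_t)] = 10.1647 km/s.
First burn Δv₁ = |v_p − v₁| = 2.570 km/s.
Circular speed at r₂: v₂ = √(μ/r₂) = 2.592 km/s.
Transfer-orbit speed at r₂: v_a = √[μ(2/r₂ − 1/a_t)] = 1.184 km/s.
Second burn Δv₂ = |v₂ − v_a| = 1.408 km/s.
Total Δv = Δv₁ + Δv₂ = 3.978 km/s.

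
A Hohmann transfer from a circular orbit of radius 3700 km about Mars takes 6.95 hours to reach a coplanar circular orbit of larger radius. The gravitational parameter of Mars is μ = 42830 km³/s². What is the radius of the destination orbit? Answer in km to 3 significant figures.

Transfer time t = 6.95 hours = 25020 s, and t = π√(a_t³/μ).
So a_t = (μ t²/π²)^(1/3) = (42830 × (25020)² / π²)^(1/3) = 13953 km.
Since a_t = (r₁ + r₂)/2, r₂ = 2a_t − r₁ = 2×13953 − 3700 = 24206 km.

r₂ = 24200 km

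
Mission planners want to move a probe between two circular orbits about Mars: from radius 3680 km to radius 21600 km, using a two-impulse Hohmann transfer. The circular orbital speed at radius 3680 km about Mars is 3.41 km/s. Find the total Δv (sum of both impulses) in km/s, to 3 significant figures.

From the circular-orbit relation v² = μ/r at r = 3680 km: μ = v²r = (3.41)² × 3680 = 42791.4 km³/s².
Transfer-ellipse semi-major axis a_t = (r₁ + r₂)/2 = (3680 + 21600)/2 = 12640 km.
At r₁ the circular-orbit speed is v₁ = √(μ/r₁) = 3.410 km/s.
Transfer-orbit speed at r₁ (v² = μ(2/r − 1/a)): v_p = √[μ(2/r₁ − 1/a_t)] = 4.458 km/s.
First burn Δv₁ = |v_p − v₁| = 1.048 km/s.
Circular speed at r₂: v₂ = √(μ/r₂) = 1.40751 km/s.
Transfer-orbit speed at r₂: v_a = √[μ(2/r₂ − 1/a_t)] = 0.759455 km/s.
Second burn Δv₂ = |v₂ − v_a| = 0.6481 km/s.
Total Δv = Δv₁ + Δv₂ = 1.696 km/s.

Δv = 1.70 km/s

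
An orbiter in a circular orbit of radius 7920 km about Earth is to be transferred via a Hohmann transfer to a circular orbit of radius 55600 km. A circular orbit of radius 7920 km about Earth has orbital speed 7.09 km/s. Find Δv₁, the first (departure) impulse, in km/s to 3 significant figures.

From the circular-orbit relation v² = μ/r at r = 7920 km: μ = v²r = (7.09)² × 7920 = 3.98123×10^5 km³/s².
Semi-major axis of the transfer orbit: a_t = (7920 + 55600)/2 = 31760 km.
On the circular orbit at r = 7920 km, v_c = √(μ/r) = 7.090 km/s.
Vis-viva on the transfer ellipse at r = 7920 km gives v_t = √[μ(2/r − 1/a_t)] = 9.381 km/s.
Δv₁ = |v_t − v_c| = |9.381 − 7.090| = 2.291 km/s.

Δv₁ = 2.29 km/s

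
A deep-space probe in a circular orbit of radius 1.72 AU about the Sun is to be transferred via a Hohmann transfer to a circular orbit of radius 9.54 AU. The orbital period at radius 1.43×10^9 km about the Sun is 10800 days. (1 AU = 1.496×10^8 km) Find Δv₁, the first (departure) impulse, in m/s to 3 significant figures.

Δv₁ = 6850 m/s

From Kepler's third law T² = 4π²r³/μ at r = 1.43×10^9 km, T = 10800 days = 10800 × 86400 s = 9.3312×10^8 s: μ = 4π²r³/T² = 1.32585×10^11 km³/s².
In km: r₁ = 1.72 × 1.496×10^8 = 2.57312×10^8 km; r₂ = 9.54 × 1.496×10^8 = 1.427184×10^9 km.
Transfer-ellipse semi-major axis a_t = (r₁ + r₂)/2 = (2.57312×10^8 + 1.427184×10^9)/2 = 8.42248×10^8 km.
On the circular orbit at r = 2.57312×10^8 km, v_c = √(μ/r) = 22.700 km/s.
Vis-viva on the transfer ellipse at r = 2.57312×10^8 km gives v_t = √[μ(2/r − 1/a_t)] = 29.549 km/s.
Δv₁ = |v_t − v_c| = |29.549 − 22.700| = 6.849 km/s.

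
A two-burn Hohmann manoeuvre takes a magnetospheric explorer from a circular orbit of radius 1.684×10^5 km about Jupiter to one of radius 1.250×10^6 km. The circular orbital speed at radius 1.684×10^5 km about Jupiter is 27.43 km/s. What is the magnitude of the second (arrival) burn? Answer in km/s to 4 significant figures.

From the circular-orbit relation v² = μ/r at r = 1.684×10^5 km: μ = v²r = (27.43)² × 1.684×10^5 = 1.26705×10^8 km³/s².
The Hohmann ellipse has a_t = (r₁ + r₂)/2 = 7.092×10^5 km.
On the circular orbit at r = 1.250×10^6 km, v_c = √(μ/r) = 10.068 km/s.
Vis-viva on the transfer ellipse at r = 1.250×10^6 km gives v_t = √[μ(2/r − 1/a_t)] = 4.9060 km/s.
Δv₂ = |v_t − v_c| = |4.9060 − 10.068| = 5.162 km/s.

Δv₂ = 5.162 km/s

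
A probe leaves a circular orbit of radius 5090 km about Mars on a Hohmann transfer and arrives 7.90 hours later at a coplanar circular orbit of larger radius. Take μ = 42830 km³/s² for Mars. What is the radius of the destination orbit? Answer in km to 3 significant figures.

Transfer time t = 7.90 hours = 28440 s, and t = π√(a_t³/μ).
So a_t = (μ t²/π²)^(1/3) = (42830 × (28440)² / π²)^(1/3) = 15197 km.
Since a_t = (r₁ + r₂)/2, r₂ = 2a_t − r₁ = 2×15197 − 5090 = 25304 km.

r₂ = 25300 km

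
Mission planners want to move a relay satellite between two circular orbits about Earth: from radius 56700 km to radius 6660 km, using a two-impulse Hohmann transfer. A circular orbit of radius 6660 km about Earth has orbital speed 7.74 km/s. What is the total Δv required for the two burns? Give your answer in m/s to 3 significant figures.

From the circular-orbit relation v² = μ/r at r = 6660 km: μ = v²r = (7.74)² × 6660 = 3.98985×10^5 km³/s².
Semi-major axis of the transfer orbit: a_t = (56700 + 6660)/2 = 31680 km.
Circular speed at r₁: v₁ = √(μ/r₁) = √(3.98985×10^5/56700) = 2.6527 km/s.
Transfer-orbit speed at r₁ (vis-viva): v_a = √[μ(2/r₁ − 1/a_t)] = 1.2163 km/s.
First burn Δv₁ = |v_a − v₁| = 1.436 km/s.
At r₂, v₂ = √(μ/r₂) = 7.7400 km/s.
Transfer-orbit speed at r₂: v_p = √[μ(2/r₂ − 1/a_t)] = 10.355 km/s.
Second burn Δv₂ = |v₂ − v_p| = 2.615 km/s.
Total Δv = Δv₁ + Δv₂ = 4.051 km/s.

Δv = 4050 m/s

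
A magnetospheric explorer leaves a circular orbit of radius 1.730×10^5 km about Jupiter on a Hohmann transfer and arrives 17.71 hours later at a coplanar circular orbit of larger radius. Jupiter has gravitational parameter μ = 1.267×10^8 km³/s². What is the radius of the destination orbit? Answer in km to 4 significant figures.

Transfer time t = 17.71 hours = 63756 s, and t = π√(a_t³/μ).
So a_t = (μ t²/π²)^(1/3) = (1.267×10^8 × (63756)² / π²)^(1/3) = 3.7369×10^5 km.
Since a_t = (r₁ + r₂)/2, r₂ = 2a_t − r₁ = 2×3.7369×10^5 − 1.730×10^5 = 5.7438×10^5 km.

r₂ = 5.744×10^5 km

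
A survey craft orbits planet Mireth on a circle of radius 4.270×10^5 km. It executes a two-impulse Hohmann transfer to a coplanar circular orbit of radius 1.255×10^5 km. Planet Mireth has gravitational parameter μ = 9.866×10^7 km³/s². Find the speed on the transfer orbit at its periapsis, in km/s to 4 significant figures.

The Hohmann ellipse has a_t = (r₁ + r₂)/2 = 2.7625×10^5 km.
At periapsis, r = 1.255×10^5 km.
Vis-viva: v = √[μ(2/r − 1/a_t)] = √[9.866×10^7 × (2/1.255×10^5 − 1/2.7625×10^5)] = 34.86 km/s.

v = 34.86 km/s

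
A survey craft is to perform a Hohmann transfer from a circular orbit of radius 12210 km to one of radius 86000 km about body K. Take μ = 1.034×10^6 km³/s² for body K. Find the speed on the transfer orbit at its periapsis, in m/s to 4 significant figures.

The Hohmann ellipse has a_t = (r₁ + r₂)/2 = 49105 km.
The periapsis of the transfer ellipse is at r = 12210 km.
Vis-viva: v = √[μ(2/r − 1/a_t)] = √[1.034×10^6 × (2/12210 − 1/49105)] = 12.18 km/s.

v = 12180 m/s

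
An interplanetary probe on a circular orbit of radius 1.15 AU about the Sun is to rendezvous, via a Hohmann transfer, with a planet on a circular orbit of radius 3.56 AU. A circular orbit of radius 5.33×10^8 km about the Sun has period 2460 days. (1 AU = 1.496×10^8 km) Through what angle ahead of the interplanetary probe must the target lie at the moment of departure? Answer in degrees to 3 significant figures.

φ = 83.2°

From Kepler's third law T² = 4π²r³/μ at r = 5.33×10^8 km, T = 2460 days = 2460 × 86400 s = 2.12544×10^8 s: μ = 4π²r³/T² = 1.32326×10^11 km³/s².
In km: r₁ = 1.15 × 1.496×10^8 = 1.7204×10^8 km; r₂ = 3.56 × 1.496×10^8 = 5.32576×10^8 km.
Transfer-ellipse semi-major axis a_t = (r₁ + r₂)/2 = (1.7204×10^8 + 5.32576×10^8)/2 = 3.52308×10^8 km.
The half-period of the transfer ellipse is t = π√(a_t³/μ) = 5.71100×10^7 s.
The target's mean motion on its circular orbit is ω₂ = √(μ/r₂³) = 2.95971×10^-8 rad/s.
Angle swept by the target during transfer: ω₂·t = 1.69029 rad = 96.846°.
The interplanetary probe traverses 180° on the transfer ellipse, so the target must lead by 180° − 96.846° = 83.2°.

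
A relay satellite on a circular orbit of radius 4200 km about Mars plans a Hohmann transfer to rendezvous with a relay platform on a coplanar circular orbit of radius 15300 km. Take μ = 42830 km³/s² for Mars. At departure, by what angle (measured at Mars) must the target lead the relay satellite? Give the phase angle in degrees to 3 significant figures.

The Hohmann ellipse has a_t = (r₁ + r₂)/2 = 9750 km.
Transfer time t = π√(a_t³/μ) = 14614.5 s.
The target's mean motion on its circular orbit is ω₂ = √(μ/r₂³) = 1.09355×10^-4 rad/s.
Angle swept by the target during transfer: ω₂·t = 1.5982 rad = 91.57°.
The relay satellite traverses 180° on the transfer ellipse, so the target must lead by 180° − 91.57° = 88.4°.

φ = 88.4°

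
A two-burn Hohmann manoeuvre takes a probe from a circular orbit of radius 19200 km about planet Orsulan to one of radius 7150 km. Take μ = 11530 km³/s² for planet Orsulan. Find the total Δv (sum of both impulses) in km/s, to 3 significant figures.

Δv = 0.467 km/s

The Hohmann ellipse has a_t = (r₁ + r₂)/2 = 13175 km.
At r₁ the circular-orbit speed is v₁ = √(μ/r₁) = 0.774933 km/s.
On the transfer ellipse at r₁, vis-viva gives v_a = √[μ(2/r₁ − 1/a_t)] = 0.570876 km/s.
First burn Δv₁ = |v_a − v₁| = 0.2041 km/s.
At r₂, v₂ = √(μ/r₂) = 1.2699 km/s.
Transfer-orbit speed at r₂: v_p = √[μ(2/r₂ − 1/a_t)] = 1.5330 km/s.
Second burn Δv₂ = |v₂ − v_p| = 0.2631 km/s.
Δv = Δv₁ + Δv₂ = 0.2041 + 0.2631 = 0.4672 km/s.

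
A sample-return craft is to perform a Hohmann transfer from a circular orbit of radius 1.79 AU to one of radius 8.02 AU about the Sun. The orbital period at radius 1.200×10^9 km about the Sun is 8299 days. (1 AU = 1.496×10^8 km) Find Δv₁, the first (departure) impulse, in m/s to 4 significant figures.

Δv₁ = 6204 m/s

From Kepler's third law T² = 4π²r³/μ at r = 1.200×10^9 km, T = 8299 days = 8299 × 86400 s = 7.170336×10^8 s: μ = 4π²r³/T² = 1.32686×10^11 km³/s².
In km: r₁ = 1.79 × 1.496×10^8 = 2.67784×10^8 km; r₂ = 8.02 × 1.496×10^8 = 1.199792×10^9 km.
Semi-major axis of the transfer orbit: a_t = (2.67784×10^8 + 1.199792×10^9)/2 = 7.33788×10^8 km.
On the circular orbit at r = 2.67784×10^8 km, v_c = √(μ/r) = 22.2597 km/s.
Transfer-orbit speed at the same r (vis-viva, a = a_t): v_t = √[μ(2/r − 1/a_t)] = 28.4635 km/s.
Δv₁ = |v_t − v_c| = |28.4635 − 22.2597| = 6.204 km/s.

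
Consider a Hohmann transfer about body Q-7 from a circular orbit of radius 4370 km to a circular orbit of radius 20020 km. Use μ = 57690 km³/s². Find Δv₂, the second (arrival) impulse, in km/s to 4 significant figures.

Δv₂ = 0.6814 km/s

The Hohmann ellipse has a_t = (r₁ + r₂)/2 = 12195 km.
Circular speed at r = 20020 km: v_c = √(μ/r) = 1.69753 km/s.
Transfer-orbit speed at the same r (vis-viva, a = a_t): v_t = √[μ(2/r − 1/a_t)] = 1.01617 km/s.
Δv₂ = |v_t − v_c| = |1.01617 − 1.69753| = 0.6814 km/s.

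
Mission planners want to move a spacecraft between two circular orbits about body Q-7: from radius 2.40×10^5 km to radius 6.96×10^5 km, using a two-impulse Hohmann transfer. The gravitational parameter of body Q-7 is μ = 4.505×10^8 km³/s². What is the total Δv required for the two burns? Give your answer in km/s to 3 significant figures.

Δv = 16.7 km/s

Semi-major axis of the transfer orbit: a_t = (2.400×10^5 + 6.960×10^5)/2 = 4.680×10^5 km.
Circular speed at r₁: v₁ = √(μ/r₁) = √(4.505×10^8/2.400×10^5) = 43.33 km/s.
On the transfer ellipse at r₁, vis-viva equation gives v_p = √[μ(2/r₁ − 1/a_t)] = 52.84 km/s.
First burn Δv₁ = |v_p − v₁| = 9.510 km/s.
Circular speed at r₂: v₂ = √(μ/r₂) = 25.44150 km/s.
Transfer-orbit speed at r₂: v_a = √[μ(2/r₂ − 1/a_t)] = 18.21904 km/s.
Second burn Δv₂ = |v₂ − v_a| = 7.222 km/s.
Total Δv = Δv₁ + Δv₂ = 16.73 km/s.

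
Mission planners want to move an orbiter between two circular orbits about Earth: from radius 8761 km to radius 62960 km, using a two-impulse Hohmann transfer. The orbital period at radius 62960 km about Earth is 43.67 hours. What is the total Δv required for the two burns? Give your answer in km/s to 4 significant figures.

Δv = 3.465 km/s

From Kepler's third law T² = 4π²r³/μ at r = 62960 km, T = 43.67 hours = 43.67 × 3600 s = 1.57212×10^5 s: μ = 4π²r³/T² = 3.98642×10^5 km³/s².
Transfer-ellipse semi-major axis a_t = (r₁ + r₂)/2 = (8761 + 62960)/2 = 35860.5 km.
At r₁ the circular-orbit speed is v₁ = √(μ/r₁) = 6.746 km/s.
On the transfer ellipse at r₁, v² = μ(2/r − 1/a) gives v_p = √[μ(2/r₁ − 1/a_t)] = 8.938 km/s.
First burn Δv₁ = |v_p − v₁| = 2.192 km/s.
At r₂, v₂ = √(μ/r₂) = 2.5163 km/s.
Transfer-orbit speed at r₂: v_a = √[μ(2/r₂ − 1/a_t)] = 1.2437 km/s.
Second burn Δv₂ = |v₂ − v_a| = 1.273 km/s.
Δv = Δv₁ + Δv₂ = 2.192 + 1.273 = 3.465 km/s.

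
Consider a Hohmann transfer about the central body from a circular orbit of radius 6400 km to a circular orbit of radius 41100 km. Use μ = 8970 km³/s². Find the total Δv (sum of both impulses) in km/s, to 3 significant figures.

The Hohmann ellipse has a_t = (r₁ + r₂)/2 = 23750 km.
At r₁ the circular-orbit speed is v₁ = √(μ/r₁) = 1.1839 km/s.
Transfer-orbit speed at r₁ (vis-viva): v_p = √[μ(2/r₁ − 1/a_t)] = 1.5574 km/s.
First burn Δv₁ = |v_p − v₁| = 0.3735 km/s.
Circular speed at r₂: v₂ = √(μ/r₂) = 0.4672 km/s.
Transfer-orbit speed at r₂: v_a = √[μ(2/r₂ − 1/a_t)] = 0.2425 km/s.
Second burn Δv₂ = |v₂ − v_a| = 0.2247 km/s.
Δv = Δv₁ + Δv₂ = 0.3735 + 0.2247 = 0.5982 km/s.

Δv = 0.598 km/s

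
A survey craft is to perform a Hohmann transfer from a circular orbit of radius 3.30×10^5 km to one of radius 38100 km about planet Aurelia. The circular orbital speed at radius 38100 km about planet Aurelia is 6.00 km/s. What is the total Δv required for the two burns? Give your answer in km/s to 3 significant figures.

From the circular-orbit relation v² = μ/r at r = 38100 km: μ = v²r = (6.00)² × 38100 = 1.37160×10^6 km³/s².
Transfer-ellipse semi-major axis a_t = (r₁ + r₂)/2 = (3.300×10^5 + 38100)/2 = 1.8405×10^5 km.
Circular speed at r₁: v₁ = √(μ/r₁) = √(1.37160×10^6/3.300×10^5) = 2.039 km/s.
Transfer-orbit speed at r₁ (v² = μ(2/r − 1/a)): v_a = √[μ(2/r₁ − 1/a_t)] = 0.9276 km/s.
First burn Δv₁ = |v_a − v₁| = 1.111 km/s.
At r₂, v₂ = √(μ/r₂) = 6.000 km/s.
Transfer-orbit speed at r₂: v_p = √[μ(2/r₂ − 1/a_t)] = 8.034 km/s.
Second burn Δv₂ = |v₂ − v_p| = 2.034 km/s.
Total Δv = Δv₁ + Δv₂ = 3.145 km/s.

Δv = 3.15 km/s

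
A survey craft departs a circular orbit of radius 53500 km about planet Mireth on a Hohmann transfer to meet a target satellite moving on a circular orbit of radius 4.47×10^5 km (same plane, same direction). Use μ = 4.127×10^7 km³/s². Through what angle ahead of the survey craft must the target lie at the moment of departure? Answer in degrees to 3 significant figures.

Transfer-ellipse semi-major axis a_t = (r₁ + r₂)/2 = (53500 + 4.470×10^5)/2 = 2.5025×10^5 km.
Transfer time t = π√(a_t³/μ) = 61220 s.
Target angular speed ω₂ = √(μ/r₂³) = 2.150×10^-5 rad/s.
Angle swept by the target during transfer: ω₂·t = 1.316 rad = 75.40°.
Arrival is 180° from departure on the ellipse, so φ = 180° − 75.40° = 105°.

φ = 105°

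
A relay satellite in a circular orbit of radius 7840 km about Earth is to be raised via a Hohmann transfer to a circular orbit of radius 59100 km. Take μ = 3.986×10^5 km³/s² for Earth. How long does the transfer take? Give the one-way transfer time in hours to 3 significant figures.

Transfer-ellipse semi-major axis a_t = (r₁ + r₂)/2 = (7840 + 59100)/2 = 33470 km.
Transfer time t = π√(a_t³/μ) = π√((33470)³ / 3.986×10^5) = 30470 s.
Converting: 30470 s ÷ 3600 s/hour = 8.46 hours.

t = 8.46 hours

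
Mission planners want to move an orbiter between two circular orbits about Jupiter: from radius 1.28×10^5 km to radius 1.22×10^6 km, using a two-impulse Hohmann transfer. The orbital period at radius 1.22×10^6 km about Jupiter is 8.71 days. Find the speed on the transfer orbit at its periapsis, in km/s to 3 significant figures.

From Kepler's third law T² = 4π²r³/μ at r = 1.22×10^6 km, T = 8.71 days = 8.71 × 86400 s = 7.52544×10^5 s: μ = 4π²r³/T² = 1.26583×10^8 km³/s².
Transfer-ellipse semi-major axis a_t = (r₁ + r₂)/2 = (1.280×10^5 + 1.220×10^6)/2 = 6.740×10^5 km.
The periapsis of the transfer ellipse is at r = 1.280×10^5 km.
Applying v² = μ(2/r − 1/a_t): v = 42.31 km/s.

v = 42.3 km/s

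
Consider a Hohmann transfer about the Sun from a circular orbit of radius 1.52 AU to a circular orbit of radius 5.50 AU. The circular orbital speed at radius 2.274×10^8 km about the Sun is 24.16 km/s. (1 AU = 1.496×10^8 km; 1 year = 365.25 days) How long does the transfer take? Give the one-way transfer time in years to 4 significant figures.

t = 3.288 years

From the circular-orbit relation v² = μ/r at r = 2.274×10^8 km: μ = v²r = (24.16)² × 2.274×10^8 = 1.32735×10^11 km³/s².
In km: r₁ = 1.52 × 1.496×10^8 = 2.27392×10^8 km; r₂ = 5.50 × 1.496×10^8 = 8.228×10^8 km.
Transfer-ellipse semi-major axis a_t = (r₁ + r₂)/2 = (2.27392×10^8 + 8.228×10^8)/2 = 5.25096×10^8 km.
Transfer time t = π√(a_t³/μ) = π√((5.25096×10^8)³ / 1.32735×10^11) = 1.0376×10^8 s.
Converting: 1.0376×10^8 s ÷ 3.15576×10^7 s/year (365.25 × 86400) = 3.288 years.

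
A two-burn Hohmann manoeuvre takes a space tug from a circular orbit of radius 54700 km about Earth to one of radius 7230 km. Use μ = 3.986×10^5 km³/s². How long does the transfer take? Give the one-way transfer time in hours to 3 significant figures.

Transfer-ellipse semi-major axis a_t = (r₁ + r₂)/2 = (54700 + 7230)/2 = 30965 km.
By Kepler's third law the transfer-orbit period is T = 2π√(a_t³/μ), so t = T/2 = 27110 s.
Converting: 27110 s ÷ 3600 s/hour = 7.53 hours.

t = 7.53 hours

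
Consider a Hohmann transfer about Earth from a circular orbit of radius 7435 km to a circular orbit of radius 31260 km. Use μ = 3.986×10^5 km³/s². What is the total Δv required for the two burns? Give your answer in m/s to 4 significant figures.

Δv = 3342 m/s

Transfer-ellipse semi-major axis a_t = (r₁ + r₂)/2 = (7435 + 31260)/2 = 19347.5 km.
At r₁ the circular-orbit speed is v₁ = √(μ/r₁) = 7.322 km/s.
On the transfer ellipse at r₁, vis-viva gives v_p = √[μ(2/r₁ − 1/a_t)] = 9.307 km/s.
First burn Δv₁ = |v_p − v₁| = 1.985 km/s.
Circular speed at r₂: v₂ = √(μ/r₂) = 3.571 km/s.
Transfer-orbit speed at r₂: v_a = √[μ(2/r₂ − 1/a_t)] = 2.214 km/s.
Second burn Δv₂ = |v₂ − v_a| = 1.357 km/s.
Total Δv = Δv₁ + Δv₂ = 3.342 km/s.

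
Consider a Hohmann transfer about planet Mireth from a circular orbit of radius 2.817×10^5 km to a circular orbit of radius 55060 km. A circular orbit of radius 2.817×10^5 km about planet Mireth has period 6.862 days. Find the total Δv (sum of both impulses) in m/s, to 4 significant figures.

From Kepler's third law T² = 4π²r³/μ at r = 2.817×10^5 km, T = 6.862 days = 6.862 × 86400 s = 5.928768×10^5 s: μ = 4π²r³/T² = 2.51068×10^6 km³/s².
Semi-major axis of the transfer orbit: a_t = (2.817×10^5 + 55060)/2 = 1.6838×10^5 km.
At r₁ the circular-orbit speed is v₁ = √(μ/r₁) = 2.985 km/s.
Transfer-orbit speed at r₁ (vis-viva equation): v_a = √[μ(2/r₁ − 1/a_t)] = 1.707 km/s.
First burn Δv₁ = |v_a − v₁| = 1.278 km/s.
At r₂, v₂ = √(μ/r₂) = 6.7527 km/s.
Transfer-orbit speed at r₂: v_p = √[μ(2/r₂ − 1/a_t)] = 8.7343 km/s.
Second burn Δv₂ = |v₂ − v_p| = 1.982 km/s.
Δv = Δv₁ + Δv₂ = 1.278 + 1.982 = 3.260 km/s.

Δv = 3260 m/s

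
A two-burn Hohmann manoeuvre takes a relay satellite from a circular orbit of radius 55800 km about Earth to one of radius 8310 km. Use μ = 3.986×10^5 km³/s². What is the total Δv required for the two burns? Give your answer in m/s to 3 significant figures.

Semi-major axis of the transfer orbit: a_t = (55800 + 8310)/2 = 32055 km.
At r₁ the circular-orbit speed is v₁ = √(μ/r₁) = 2.673 km/s.
Transfer-orbit speed at r₁ (vis-viva): v_a = √[μ(2/r₁ − 1/a_t)] = 1.361 km/s.
First burn Δv₁ = |v_a − v₁| = 1.312 km/s.
Circular speed at r₂: v₂ = √(μ/r₂) = 6.926 km/s.
Transfer-orbit speed at r₂: v_p = √[μ(2/r₂ − 1/a_t)] = 9.138 km/s.
Second burn Δv₂ = |v₂ − v_p| = 2.212 km/s.
Total Δv = Δv₁ + Δv₂ = 3.524 km/s.

Δv = 3520 m/s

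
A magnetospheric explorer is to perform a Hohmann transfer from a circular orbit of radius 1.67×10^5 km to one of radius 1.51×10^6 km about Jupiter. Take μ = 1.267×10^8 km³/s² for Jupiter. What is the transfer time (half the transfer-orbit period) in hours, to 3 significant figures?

Transfer-ellipse semi-major axis a_t = (r₁ + r₂)/2 = (1.670×10^5 + 1.510×10^6)/2 = 8.385×10^5 km.
By Kepler's third law the transfer-orbit period is T = 2π√(a_t³/μ), so t = T/2 = 2.143×10^5 s.
Converting: 2.143×10^5 s ÷ 3600 s/hour = 59.5 hours.

t = 59.5 hours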